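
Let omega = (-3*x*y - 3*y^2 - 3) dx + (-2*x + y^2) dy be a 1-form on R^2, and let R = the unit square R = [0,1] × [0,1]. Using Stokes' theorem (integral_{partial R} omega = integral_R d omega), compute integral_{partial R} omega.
integral_(partial R) omega = 5/2

Stokes: integral_partial_R omega = integral_R d omega with d omega = (∂Q/∂x - ∂P/∂y) dx ∧ dy.
  ∂Q/∂x = -2
  ∂P/∂y = -3*x - 6*y
  integrand = ∂Q/∂x - ∂P/∂y = 3*x + 6*y - 2.
Integrating over R: integral_0^1 integral_0^1 (3*x + 6*y - 2) dx dy = 5/2.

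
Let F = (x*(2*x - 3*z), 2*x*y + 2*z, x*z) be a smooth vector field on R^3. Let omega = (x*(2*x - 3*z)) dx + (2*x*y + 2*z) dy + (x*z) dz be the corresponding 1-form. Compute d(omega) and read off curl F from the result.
d(omega) = (-2) dy ∧ dz + (-3*x - z) dz ∧ dx + (2*y) dx ∧ dy; curl F = (-2, -3*x - z, 2*y)

d omega = sum_{i<j} (∂f_j/∂x_i - ∂f_i/∂x_j) dx_i ∧ dx_j. Under the identification (dy ∧ dz, dz ∧ dx, dx ∧ dy) ↔ (e_x, e_y, e_z), the coefficients are exactly the components of curl F. Compute:
  ∂R/∂y - ∂Q/∂z = (0) - (2) = -2
  ∂P/∂z - ∂R/∂x = (-3*x) - (z) = -3*x - z
  ∂Q/∂x - ∂P/∂y = (2*y) - (0) = 2*y.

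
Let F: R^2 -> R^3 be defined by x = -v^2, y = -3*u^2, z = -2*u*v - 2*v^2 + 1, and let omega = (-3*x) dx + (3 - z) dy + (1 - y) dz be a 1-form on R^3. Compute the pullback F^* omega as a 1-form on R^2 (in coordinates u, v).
F^* omega = (-18*u^2*v - 12*u*v^2 - 12*u - 2*v) du + (-6*u^3 - 12*u^2*v - 2*u - 6*v^3 - 4*v) dv

Using F^*(f dg) = (f ∘ F) d(g ∘ F), substitute each coordinate x_i by F_i(u, v) in f_i, and replace dx_i by d F_i = (∂F_i/∂u) du + (∂F_i/∂v) dv.
  For the x component: f_1(F) = 3*v^2; d F_1 = (0) du + (-2*v) dv
  For the y component: f_2(F) = 2*u*v + 2*v^2 + 2; d F_2 = (-6*u) du + (0) dv
  For the z component: f_3(F) = 3*u^2 + 1; d F_3 = (-2*v) du + (-2*u - 4*v) dv
Combining and collecting du, dv coefficients:
  coeff of du: -18*u^2*v - 12*u*v^2 - 12*u - 2*v
  coeff of dv: -6*u^3 - 12*u^2*v - 2*u - 6*v^3 - 4*v
F^* omega = (-18*u^2*v - 12*u*v^2 - 12*u - 2*v) du + (-6*u^3 - 12*u^2*v - 2*u - 6*v^3 - 4*v) dv.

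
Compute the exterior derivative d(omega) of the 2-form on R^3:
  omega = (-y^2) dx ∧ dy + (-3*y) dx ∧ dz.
d(omega) = (3) dx ∧ dy ∧ dz

For a 2-form omega = sum_{i<j} g_{ij} dx_i ∧ dx_j, the exterior derivative is
  d(omega) = sum_{i<j} d(g_{ij}) ∧ dx_i ∧ dx_j = sum_{i<j, k} (∂g_{ij}/∂x_k) dx_k ∧ dx_i ∧ dx_j.
Expand each term, using dx_k ∧ dx_i ∧ dx_j = sgn(permutation) dx_{(a)} ∧ dx_{(b)} ∧ dx_{(c)} with (a < b < c) sorted:
  d(-3*y) includes (∂/∂y)(-3*y) dy = (-3) dy, which multiplied by dx ∧ dz gives (3) dx ∧ dy ∧ dz
Collecting like 3-forms: d(omega) = (3) dx ∧ dy ∧ dz.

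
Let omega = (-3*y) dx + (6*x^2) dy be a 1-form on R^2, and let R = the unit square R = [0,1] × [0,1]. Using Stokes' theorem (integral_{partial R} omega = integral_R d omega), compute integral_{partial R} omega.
integral_(partial R) omega = 9

Stokes: integral_partial_R omega = integral_R d omega with d omega = (∂Q/∂x - ∂P/∂y) dx ∧ dy.
  ∂Q/∂x = 12*x
  ∂P/∂y = -3
  integrand = ∂Q/∂x - ∂P/∂y = 12*x + 3.
Integrating over R: integral_0^1 integral_0^1 (12*x + 3) dx dy = 9.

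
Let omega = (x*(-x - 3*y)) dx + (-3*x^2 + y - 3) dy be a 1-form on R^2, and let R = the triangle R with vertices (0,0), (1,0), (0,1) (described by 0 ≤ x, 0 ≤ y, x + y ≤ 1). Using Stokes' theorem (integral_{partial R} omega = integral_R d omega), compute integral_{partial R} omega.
integral_(partial R) omega = -1/2

Stokes: integral_partial_R omega = integral_R d omega with d omega = (∂Q/∂x - ∂P/∂y) dx ∧ dy.
  ∂Q/∂x = -6*x
  ∂P/∂y = -3*x
  integrand = ∂Q/∂x - ∂P/∂y = -3*x.
Integrating over R: integral_0^1 integral_0^{1-x} (-3*x) dy dx = -1/2.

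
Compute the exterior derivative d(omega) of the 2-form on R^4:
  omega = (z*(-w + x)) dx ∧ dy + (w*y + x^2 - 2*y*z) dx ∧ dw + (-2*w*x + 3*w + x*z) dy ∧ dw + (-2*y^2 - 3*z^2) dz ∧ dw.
d(omega) = (-w + x) dx ∧ dy ∧ dz + (-3*w + 2*z) dx ∧ dy ∧ dw + (2*y) dx ∧ dz ∧ dw + (-x - 4*y) dy ∧ dz ∧ dw

For a 2-form omega = sum_{i<j} g_{ij} dx_i ∧ dx_j, the exterior derivative is
  d(omega) = sum_{i<j} d(g_{ij}) ∧ dx_i ∧ dx_j = sum_{i<j, k} (∂g_{ij}/∂x_k) dx_k ∧ dx_i ∧ dx_j.
Expand each term, using dx_k ∧ dx_i ∧ dx_j = sgn(permutation) dx_{(a)} ∧ dx_{(b)} ∧ dx_{(c)} with (a < b < c) sorted:
  d(z*(-w + x)) includes (∂/∂z)(z*(-w + x)) dz = (-w + x) dz, which multiplied by dx ∧ dy gives (-w + x) dx ∧ dy ∧ dz
  d(z*(-w + x)) includes (∂/∂w)(z*(-w + x)) dw = (-z) dw, which multiplied by dx ∧ dy gives (-z) dx ∧ dy ∧ dw
  d(w*y + x^2 - 2*y*z) includes (∂/∂y)(w*y + x^2 - 2*y*z) dy = (w - 2*z) dy, which multiplied by dx ∧ dw gives (-w + 2*z) dx ∧ dy ∧ dw
  d(w*y + x^2 - 2*y*z) includes (∂/∂z)(w*y + x^2 - 2*y*z) dz = (-2*y) dz, which multiplied by dx ∧ dw gives (2*y) dx ∧ dz ∧ dw
  d(-2*w*x + 3*w + x*z) includes (∂/∂x)(-2*w*x + 3*w + x*z) dx = (-2*w + z) dx, which multiplied by dy ∧ dw gives (-2*w + z) dx ∧ dy ∧ dw
  d(-2*w*x + 3*w + x*z) includes (∂/∂z)(-2*w*x + 3*w + x*z) dz = (x) dz, which multiplied by dy ∧ dw gives (-x) dy ∧ dz ∧ dw
  d(-2*y^2 - 3*z^2) includes (∂/∂y)(-2*y^2 - 3*z^2) dy = (-4*y) dy, which multiplied by dz ∧ dw gives (-4*y) dy ∧ dz ∧ dw
Collecting like 3-forms: d(omega) = (-w + x) dx ∧ dy ∧ dz + (-3*w + 2*z) dx ∧ dy ∧ dw + (2*y) dx ∧ dz ∧ dw + (-x - 4*y) dy ∧ dz ∧ dw.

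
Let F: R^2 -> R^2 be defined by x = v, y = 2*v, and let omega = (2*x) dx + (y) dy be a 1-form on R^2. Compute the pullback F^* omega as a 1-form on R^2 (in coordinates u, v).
F^* omega = (6*v) dv

Using F^*(f dg) = (f ∘ F) d(g ∘ F), substitute each coordinate x_i by F_i(u, v) in f_i, and replace dx_i by d F_i = (∂F_i/∂u) du + (∂F_i/∂v) dv.
  For the x component: f_1(F) = 2*v; d F_1 = (0) du + (1) dv
  For the y component: f_2(F) = 2*v; d F_2 = (0) du + (2) dv
Combining and collecting du, dv coefficients:
  coeff of du: 0
  coeff of dv: 6*v
F^* omega = (6*v) dv.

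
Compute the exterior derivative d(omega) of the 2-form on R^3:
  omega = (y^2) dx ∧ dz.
d(omega) = (-2*y) dx ∧ dy ∧ dz

For a 2-form omega = sum_{i<j} g_{ij} dx_i ∧ dx_j, the exterior derivative is
  d(omega) = sum_{i<j} d(g_{ij}) ∧ dx_i ∧ dx_j = sum_{i<j, k} (∂g_{ij}/∂x_k) dx_k ∧ dx_i ∧ dx_j.
Expand each term, using dx_k ∧ dx_i ∧ dx_j = sgn(permutation) dx_{(a)} ∧ dx_{(b)} ∧ dx_{(c)} with (a < b < c) sorted:
  d(y^2) includes (∂/∂y)(y^2) dy = (2*y) dy, which multiplied by dx ∧ dz gives (-2*y) dx ∧ dy ∧ dz
Collecting like 3-forms: d(omega) = (-2*y) dx ∧ dy ∧ dz.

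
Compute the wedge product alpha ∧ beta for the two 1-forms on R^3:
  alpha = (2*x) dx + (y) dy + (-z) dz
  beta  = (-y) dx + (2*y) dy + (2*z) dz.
alpha ∧ beta = (y*(4*x + y)) dx ∧ dy + (z*(4*x - y)) dx ∧ dz + (4*y*z) dy ∧ dz

Distribute the wedge, using dx_i ∧ dx_j = -dx_j ∧ dx_i and dx_i ∧ dx_i = 0. For each pair (i, j) with i < j, the coefficient of dx_i ∧ dx_j in alpha ∧ beta is (alpha_i * beta_j - alpha_j * beta_i). Collecting: alpha ∧ beta = (y*(4*x + y)) dx ∧ dy + (z*(4*x - y)) dx ∧ dz + (4*y*z) dy ∧ dz.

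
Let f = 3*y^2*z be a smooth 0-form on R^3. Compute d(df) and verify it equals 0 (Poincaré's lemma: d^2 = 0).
d(df) = 0

Step 1: df = sum_i (∂f/∂x_i) dx_i = (0) dx + (6*y*z) dy + (3*y^2) dz.
Step 2: Apply d again. Using the 1-form formula, the coefficient of dx ∧ dy in d(df) is ∂^2 f/∂x ∂y - ∂^2 f/∂y ∂x = (0) - (0) = 0 (equality of mixed partials for smooth f).
Similarly for dx ∧ dz and dy ∧ dz — all coefficients vanish. So d(df) = 0.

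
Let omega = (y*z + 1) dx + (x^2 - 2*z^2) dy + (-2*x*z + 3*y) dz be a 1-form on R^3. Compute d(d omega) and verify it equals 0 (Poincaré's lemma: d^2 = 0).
d(d omega) = 0

Step 1: d omega = sum_{i<j} (∂f_j/∂x_i - ∂f_i/∂x_j) dx_i ∧ dx_j:
  coeff of dx ∧ dy: 2*x - z
  coeff of dx ∧ dz: -y - 2*z
  coeff of dy ∧ dz: 4*z + 3
Step 2: Apply d again to each 2-form coefficient. The only possible 3-form in R^3 is dx ∧ dy ∧ dz, with coefficient
  ∂(coeff of dy∧dz)/∂x - ∂(coeff of dx∧dz)/∂y + ∂(coeff of dx∧dy)/∂z
  = ∂/∂x (4*z + 3) - ∂/∂y (-y - 2*z) + ∂/∂z (2*x - z).
Each of these terms simplifies to sums of mixed partials that cancel in pairs. The result is 0 (by equality of mixed partials for smooth functions — Schwarz / Clairaut).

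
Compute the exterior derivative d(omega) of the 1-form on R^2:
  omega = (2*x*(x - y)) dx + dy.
d(omega) = (2*x) dx ∧ dy

For a 1-form omega = sum_i f_i dx_i, the exterior derivative is
  d(omega) = sum_{i < j} (∂f_j/∂x_i - ∂f_i/∂x_j) dx_i ∧ dx_j.
  coefficient of dx ∧ dy: ∂f_2/∂x - ∂f_1/∂y = ∂(1)/∂x - ∂(2*x*(x - y))/∂y = 2*x
Assembling: d(omega) = (2*x) dx ∧ dy.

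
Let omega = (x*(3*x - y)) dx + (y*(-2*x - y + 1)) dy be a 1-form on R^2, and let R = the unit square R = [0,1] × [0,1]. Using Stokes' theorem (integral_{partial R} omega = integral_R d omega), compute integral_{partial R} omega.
integral_(partial R) omega = -1/2

Stokes: integral_partial_R omega = integral_R d omega with d omega = (∂Q/∂x - ∂P/∂y) dx ∧ dy.
  ∂Q/∂x = -2*y
  ∂P/∂y = -x
  integrand = ∂Q/∂x - ∂P/∂y = x - 2*y.
Integrating over R: integral_0^1 integral_0^1 (x - 2*y) dx dy = -1/2.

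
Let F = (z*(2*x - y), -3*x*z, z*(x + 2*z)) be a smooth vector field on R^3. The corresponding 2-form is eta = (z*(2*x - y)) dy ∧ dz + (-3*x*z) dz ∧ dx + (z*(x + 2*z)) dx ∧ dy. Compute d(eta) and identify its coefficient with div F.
d(eta) = (x + 6*z) dx ∧ dy ∧ dz; div F = x + 6*z

For a 2-form in R^3 of the form above, applying d gives a 3-form with coefficient ∂P/∂x + ∂Q/∂y + ∂R/∂z:
  ∂P/∂x = 2*z
  ∂Q/∂y = 0
  ∂R/∂z = x + 4*z
Sum = x + 6*z, which is exactly div F.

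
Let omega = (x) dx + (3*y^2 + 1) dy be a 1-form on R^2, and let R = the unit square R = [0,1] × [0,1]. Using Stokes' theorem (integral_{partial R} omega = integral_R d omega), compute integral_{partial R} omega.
integral_(partial R) omega = 0

Stokes: integral_partial_R omega = integral_R d omega with d omega = (∂Q/∂x - ∂P/∂y) dx ∧ dy.
  ∂Q/∂x = 0
  ∂P/∂y = 0
  integrand = ∂Q/∂x - ∂P/∂y = 0.
Integrating over R: integral_0^1 integral_0^1 (0) dx dy = 0.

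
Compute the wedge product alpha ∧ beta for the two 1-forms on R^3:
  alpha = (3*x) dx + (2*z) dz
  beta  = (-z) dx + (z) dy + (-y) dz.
alpha ∧ beta = (3*x*z) dx ∧ dy + (-3*x*y + 2*z^2) dx ∧ dz + (-2*z^2) dy ∧ dz

Distribute the wedge, using dx_i ∧ dx_j = -dx_j ∧ dx_i and dx_i ∧ dx_i = 0. For each pair (i, j) with i < j, the coefficient of dx_i ∧ dx_j in alpha ∧ beta is (alpha_i * beta_j - alpha_j * beta_i). Collecting: alpha ∧ beta = (3*x*z) dx ∧ dy + (-3*x*y + 2*z^2) dx ∧ dz + (-2*z^2) dy ∧ dz.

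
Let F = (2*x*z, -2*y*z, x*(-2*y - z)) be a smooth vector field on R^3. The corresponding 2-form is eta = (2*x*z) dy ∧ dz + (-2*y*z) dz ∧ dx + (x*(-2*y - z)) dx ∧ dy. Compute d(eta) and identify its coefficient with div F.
d(eta) = (-x) dx ∧ dy ∧ dz; div F = -x

For a 2-form in R^3 of the form above, applying d gives a 3-form with coefficient ∂P/∂x + ∂Q/∂y + ∂R/∂z:
  ∂P/∂x = 2*z
  ∂Q/∂y = -2*z
  ∂R/∂z = -x
Sum = -x, which is exactly div F.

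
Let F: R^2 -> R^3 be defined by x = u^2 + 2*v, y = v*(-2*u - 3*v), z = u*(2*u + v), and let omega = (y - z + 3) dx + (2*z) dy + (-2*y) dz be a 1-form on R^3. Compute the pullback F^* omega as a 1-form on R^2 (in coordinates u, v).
F^* omega = (-4*u^3 + 2*u^2*v + 18*u*v^2 + 6*u + 6*v^3) du + (-8*u^3 - 24*u^2*v - 4*u^2 - 6*u*v^2 - 6*u*v - 6*v^2 + 6) dv

Using F^*(f dg) = (f ∘ F) d(g ∘ F), substitute each coordinate x_i by F_i(u, v) in f_i, and replace dx_i by d F_i = (∂F_i/∂u) du + (∂F_i/∂v) dv.
  For the x component: f_1(F) = -2*u^2 - 3*u*v - 3*v^2 + 3; d F_1 = (2*u) du + (2) dv
  For the y component: f_2(F) = 2*u*(2*u + v); d F_2 = (-2*v) du + (-2*u - 6*v) dv
  For the z component: f_3(F) = 2*v*(2*u + 3*v); d F_3 = (4*u + v) du + (u) dv
Combining and collecting du, dv coefficients:
  coeff of du: -4*u^3 + 2*u^2*v + 18*u*v^2 + 6*u + 6*v^3
  coeff of dv: -8*u^3 - 24*u^2*v - 4*u^2 - 6*u*v^2 - 6*u*v - 6*v^2 + 6
F^* omega = (-4*u^3 + 2*u^2*v + 18*u*v^2 + 6*u + 6*v^3) du + (-8*u^3 - 24*u^2*v - 4*u^2 - 6*u*v^2 - 6*u*v - 6*v^2 + 6) dv.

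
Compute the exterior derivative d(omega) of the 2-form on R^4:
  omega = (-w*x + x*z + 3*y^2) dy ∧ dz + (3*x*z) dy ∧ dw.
d(omega) = (-w + z) dx ∧ dy ∧ dz + (-4*x) dy ∧ dz ∧ dw + (3*z) dx ∧ dy ∧ dw

For a 2-form omega = sum_{i<j} g_{ij} dx_i ∧ dx_j, the exterior derivative is
  d(omega) = sum_{i<j} d(g_{ij}) ∧ dx_i ∧ dx_j = sum_{i<j, k} (∂g_{ij}/∂x_k) dx_k ∧ dx_i ∧ dx_j.
Expand each term, using dx_k ∧ dx_i ∧ dx_j = sgn(permutation) dx_{(a)} ∧ dx_{(b)} ∧ dx_{(c)} with (a < b < c) sorted:
  d(-w*x + x*z + 3*y^2) includes (∂/∂x)(-w*x + x*z + 3*y^2) dx = (-w + z) dx, which multiplied by dy ∧ dz gives (-w + z) dx ∧ dy ∧ dz
  d(-w*x + x*z + 3*y^2) includes (∂/∂w)(-w*x + x*z + 3*y^2) dw = (-x) dw, which multiplied by dy ∧ dz gives (-x) dy ∧ dz ∧ dw
  d(3*x*z) includes (∂/∂x)(3*x*z) dx = (3*z) dx, which multiplied by dy ∧ dw gives (3*z) dx ∧ dy ∧ dw
  d(3*x*z) includes (∂/∂z)(3*x*z) dz = (3*x) dz, which multiplied by dy ∧ dw gives (-3*x) dy ∧ dz ∧ dw
Collecting like 3-forms: d(omega) = (-w + z) dx ∧ dy ∧ dz + (-4*x) dy ∧ dz ∧ dw + (3*z) dx ∧ dy ∧ dw.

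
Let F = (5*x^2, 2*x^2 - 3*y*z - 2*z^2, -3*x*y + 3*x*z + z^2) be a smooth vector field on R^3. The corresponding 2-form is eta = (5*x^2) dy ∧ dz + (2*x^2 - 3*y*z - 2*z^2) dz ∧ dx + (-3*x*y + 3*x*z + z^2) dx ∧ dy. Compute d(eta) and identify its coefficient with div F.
d(eta) = (13*x - z) dx ∧ dy ∧ dz; div F = 13*x - z

For a 2-form in R^3 of the form above, applying d gives a 3-form with coefficient ∂P/∂x + ∂Q/∂y + ∂R/∂z:
  ∂P/∂x = 10*x
  ∂Q/∂y = -3*z
  ∂R/∂z = 3*x + 2*z
Sum = 13*x - z, which is exactly div F.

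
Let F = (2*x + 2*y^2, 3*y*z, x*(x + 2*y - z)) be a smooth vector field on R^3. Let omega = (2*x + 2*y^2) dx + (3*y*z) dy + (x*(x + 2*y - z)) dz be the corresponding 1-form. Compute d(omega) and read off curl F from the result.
d(omega) = (2*x - 3*y) dy ∧ dz + (-2*x - 2*y + z) dz ∧ dx + (-4*y) dx ∧ dy; curl F = (2*x - 3*y, -2*x - 2*y + z, -4*y)

d omega = sum_{i<j} (∂f_j/∂x_i - ∂f_i/∂x_j) dx_i ∧ dx_j. Under the identification (dy ∧ dz, dz ∧ dx, dx ∧ dy) ↔ (e_x, e_y, e_z), the coefficients are exactly the components of curl F. Compute:
  ∂R/∂y - ∂Q/∂z = (2*x) - (3*y) = 2*x - 3*y
  ∂P/∂z - ∂R/∂x = (0) - (2*x + 2*y - z) = -2*x - 2*y + z
  ∂Q/∂x - ∂P/∂y = (0) - (4*y) = -4*y.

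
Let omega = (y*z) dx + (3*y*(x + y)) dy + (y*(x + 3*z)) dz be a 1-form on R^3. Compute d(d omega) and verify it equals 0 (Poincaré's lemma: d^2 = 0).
d(d omega) = 0

Step 1: d omega = sum_{i<j} (∂f_j/∂x_i - ∂f_i/∂x_j) dx_i ∧ dx_j:
  coeff of dx ∧ dy: 3*y - z
  coeff of dx ∧ dz: 0
  coeff of dy ∧ dz: x + 3*z
Step 2: Apply d again to each 2-form coefficient. The only possible 3-form in R^3 is dx ∧ dy ∧ dz, with coefficient
  ∂(coeff of dy∧dz)/∂x - ∂(coeff of dx∧dz)/∂y + ∂(coeff of dx∧dy)/∂z
  = ∂/∂x (x + 3*z) - ∂/∂y (0) + ∂/∂z (3*y - z).
Each of these terms simplifies to sums of mixed partials that cancel in pairs. The result is 0 (by equality of mixed partials for smooth functions — Schwarz / Clairaut).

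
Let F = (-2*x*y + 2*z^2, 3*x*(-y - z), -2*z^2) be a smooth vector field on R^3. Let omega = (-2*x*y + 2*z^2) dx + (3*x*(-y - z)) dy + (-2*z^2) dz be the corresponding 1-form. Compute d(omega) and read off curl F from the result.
d(omega) = (3*x) dy ∧ dz + (4*z) dz ∧ dx + (2*x - 3*y - 3*z) dx ∧ dy; curl F = (3*x, 4*z, 2*x - 3*y - 3*z)

d omega = sum_{i<j} (∂f_j/∂x_i - ∂f_i/∂x_j) dx_i ∧ dx_j. Under the identification (dy ∧ dz, dz ∧ dx, dx ∧ dy) ↔ (e_x, e_y, e_z), the coefficients are exactly the components of curl F. Compute:
  ∂R/∂y - ∂Q/∂z = (0) - (-3*x) = 3*x
  ∂P/∂z - ∂R/∂x = (4*z) - (0) = 4*z
  ∂Q/∂x - ∂P/∂y = (-3*y - 3*z) - (-2*x) = 2*x - 3*y - 3*z.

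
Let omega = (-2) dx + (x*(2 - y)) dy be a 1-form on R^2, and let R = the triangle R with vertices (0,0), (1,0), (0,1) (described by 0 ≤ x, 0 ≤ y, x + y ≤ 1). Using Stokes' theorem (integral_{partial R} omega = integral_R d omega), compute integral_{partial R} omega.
integral_(partial R) omega = 5/6

Stokes: integral_partial_R omega = integral_R d omega with d omega = (∂Q/∂x - ∂P/∂y) dx ∧ dy.
  ∂Q/∂x = 2 - y
  ∂P/∂y = 0
  integrand = ∂Q/∂x - ∂P/∂y = 2 - y.
Integrating over R: integral_0^1 integral_0^{1-x} (2 - y) dy dx = 5/6.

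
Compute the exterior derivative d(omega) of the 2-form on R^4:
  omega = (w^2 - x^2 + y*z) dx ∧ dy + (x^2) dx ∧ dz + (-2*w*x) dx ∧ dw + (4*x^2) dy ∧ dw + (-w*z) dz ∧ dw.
d(omega) = (y) dx ∧ dy ∧ dz + (2*w + 8*x) dx ∧ dy ∧ dw

For a 2-form omega = sum_{i<j} g_{ij} dx_i ∧ dx_j, the exterior derivative is
  d(omega) = sum_{i<j} d(g_{ij}) ∧ dx_i ∧ dx_j = sum_{i<j, k} (∂g_{ij}/∂x_k) dx_k ∧ dx_i ∧ dx_j.
Expand each term, using dx_k ∧ dx_i ∧ dx_j = sgn(permutation) dx_{(a)} ∧ dx_{(b)} ∧ dx_{(c)} with (a < b < c) sorted:
  d(w^2 - x^2 + y*z) includes (∂/∂z)(w^2 - x^2 + y*z) dz = (y) dz, which multiplied by dx ∧ dy gives (y) dx ∧ dy ∧ dz
  d(w^2 - x^2 + y*z) includes (∂/∂w)(w^2 - x^2 + y*z) dw = (2*w) dw, which multiplied by dx ∧ dy gives (2*w) dx ∧ dy ∧ dw
  d(4*x^2) includes (∂/∂x)(4*x^2) dx = (8*x) dx, which multiplied by dy ∧ dw gives (8*x) dx ∧ dy ∧ dw
Collecting like 3-forms: d(omega) = (y) dx ∧ dy ∧ dz + (2*w + 8*x) dx ∧ dy ∧ dw.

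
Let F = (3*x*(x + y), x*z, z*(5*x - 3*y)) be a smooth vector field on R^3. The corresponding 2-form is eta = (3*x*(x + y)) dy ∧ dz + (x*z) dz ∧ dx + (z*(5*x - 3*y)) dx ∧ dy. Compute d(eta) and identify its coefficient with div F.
d(eta) = (11*x) dx ∧ dy ∧ dz; div F = 11*x

For a 2-form in R^3 of the form above, applying d gives a 3-form with coefficient ∂P/∂x + ∂Q/∂y + ∂R/∂z:
  ∂P/∂x = 6*x + 3*y
  ∂Q/∂y = 0
  ∂R/∂z = 5*x - 3*y
Sum = 11*x, which is exactly div F.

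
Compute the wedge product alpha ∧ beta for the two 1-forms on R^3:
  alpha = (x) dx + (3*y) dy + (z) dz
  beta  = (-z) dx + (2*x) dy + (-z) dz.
alpha ∧ beta = (2*x^2 + 3*y*z) dx ∧ dy + (z*(-x + z)) dx ∧ dz + (-z*(2*x + 3*y)) dy ∧ dz

Distribute the wedge, using dx_i ∧ dx_j = -dx_j ∧ dx_i and dx_i ∧ dx_i = 0. For each pair (i, j) with i < j, the coefficient of dx_i ∧ dx_j in alpha ∧ beta is (alpha_i * beta_j - alpha_j * beta_i). Collecting: alpha ∧ beta = (2*x^2 + 3*y*z) dx ∧ dy + (z*(-x + z)) dx ∧ dz + (-z*(2*x + 3*y)) dy ∧ dz.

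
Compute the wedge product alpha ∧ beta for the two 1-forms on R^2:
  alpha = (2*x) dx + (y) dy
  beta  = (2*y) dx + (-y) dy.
alpha ∧ beta = (-2*y*(x + y)) dx ∧ dy

Distribute the wedge, using dx_i ∧ dx_j = -dx_j ∧ dx_i and dx_i ∧ dx_i = 0. For each pair (i, j) with i < j, the coefficient of dx_i ∧ dx_j in alpha ∧ beta is (alpha_i * beta_j - alpha_j * beta_i). Collecting: alpha ∧ beta = (-2*y*(x + y)) dx ∧ dy.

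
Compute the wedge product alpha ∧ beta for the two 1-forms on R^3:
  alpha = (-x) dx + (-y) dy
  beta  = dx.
alpha ∧ beta = (y) dx ∧ dy

Distribute the wedge, using dx_i ∧ dx_j = -dx_j ∧ dx_i and dx_i ∧ dx_i = 0. For each pair (i, j) with i < j, the coefficient of dx_i ∧ dx_j in alpha ∧ beta is (alpha_i * beta_j - alpha_j * beta_i). Collecting: alpha ∧ beta = (y) dx ∧ dy.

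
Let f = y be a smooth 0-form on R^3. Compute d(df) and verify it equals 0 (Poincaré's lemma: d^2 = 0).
d(df) = 0

Step 1: df = sum_i (∂f/∂x_i) dx_i = (0) dx + (1) dy + (0) dz.
Step 2: Apply d again. Using the 1-form formula, the coefficient of dx ∧ dy in d(df) is ∂^2 f/∂x ∂y - ∂^2 f/∂y ∂x = (0) - (0) = 0 (equality of mixed partials for smooth f).
Similarly for dx ∧ dz and dy ∧ dz — all coefficients vanish. So d(df) = 0.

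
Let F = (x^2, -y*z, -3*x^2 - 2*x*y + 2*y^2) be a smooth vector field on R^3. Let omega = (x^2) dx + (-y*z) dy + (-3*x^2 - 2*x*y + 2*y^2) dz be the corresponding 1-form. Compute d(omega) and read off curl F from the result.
d(omega) = (-2*x + 5*y) dy ∧ dz + (6*x + 2*y) dz ∧ dx + (0) dx ∧ dy; curl F = (-2*x + 5*y, 6*x + 2*y, 0)

d omega = sum_{i<j} (∂f_j/∂x_i - ∂f_i/∂x_j) dx_i ∧ dx_j. Under the identification (dy ∧ dz, dz ∧ dx, dx ∧ dy) ↔ (e_x, e_y, e_z), the coefficients are exactly the components of curl F. Compute:
  ∂R/∂y - ∂Q/∂z = (-2*x + 4*y) - (-y) = -2*x + 5*y
  ∂P/∂z - ∂R/∂x = (0) - (-6*x - 2*y) = 6*x + 2*y
  ∂Q/∂x - ∂P/∂y = (0) - (0) = 0.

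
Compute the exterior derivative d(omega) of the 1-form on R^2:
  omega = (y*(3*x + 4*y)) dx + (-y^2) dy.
d(omega) = (-3*x - 8*y) dx ∧ dy

For a 1-form omega = sum_i f_i dx_i, the exterior derivative is
  d(omega) = sum_{i < j} (∂f_j/∂x_i - ∂f_i/∂x_j) dx_i ∧ dx_j.
  coefficient of dx ∧ dy: ∂f_2/∂x - ∂f_1/∂y = ∂(-y^2)/∂x - ∂(y*(3*x + 4*y))/∂y = -3*x - 8*y
Assembling: d(omega) = (-3*x - 8*y) dx ∧ dy.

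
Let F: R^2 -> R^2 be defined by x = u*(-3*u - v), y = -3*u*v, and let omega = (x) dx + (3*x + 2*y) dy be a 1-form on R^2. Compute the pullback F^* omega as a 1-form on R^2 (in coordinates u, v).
F^* omega = (2*u*(9*u^2 + 18*u*v + 14*v^2)) du + (u^2*(30*u + 28*v)) dv

Using F^*(f dg) = (f ∘ F) d(g ∘ F), substitute each coordinate x_i by F_i(u, v) in f_i, and replace dx_i by d F_i = (∂F_i/∂u) du + (∂F_i/∂v) dv.
  For the x component: f_1(F) = u*(-3*u - v); d F_1 = (-6*u - v) du + (-u) dv
  For the y component: f_2(F) = 9*u*(-u - v); d F_2 = (-3*v) du + (-3*u) dv
Combining and collecting du, dv coefficients:
  coeff of du: 2*u*(9*u^2 + 18*u*v + 14*v^2)
  coeff of dv: u^2*(30*u + 28*v)
F^* omega = (2*u*(9*u^2 + 18*u*v + 14*v^2)) du + (u^2*(30*u + 28*v)) dv.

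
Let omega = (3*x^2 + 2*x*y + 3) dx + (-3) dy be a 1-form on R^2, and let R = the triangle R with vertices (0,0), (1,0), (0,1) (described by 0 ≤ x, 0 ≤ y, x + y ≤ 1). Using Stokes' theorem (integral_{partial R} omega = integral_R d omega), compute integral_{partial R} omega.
integral_(partial R) omega = -1/3

Stokes: integral_partial_R omega = integral_R d omega with d omega = (∂Q/∂x - ∂P/∂y) dx ∧ dy.
  ∂Q/∂x = 0
  ∂P/∂y = 2*x
  integrand = ∂Q/∂x - ∂P/∂y = -2*x.
Integrating over R: integral_0^1 integral_0^{1-x} (-2*x) dy dx = -1/3.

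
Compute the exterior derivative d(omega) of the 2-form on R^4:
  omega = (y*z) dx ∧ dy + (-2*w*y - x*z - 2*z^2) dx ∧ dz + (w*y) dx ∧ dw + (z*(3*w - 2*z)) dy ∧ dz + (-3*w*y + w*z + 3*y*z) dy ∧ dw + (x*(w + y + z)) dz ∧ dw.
d(omega) = (2*w + y) dx ∧ dy ∧ dz + (w - y + z) dx ∧ dz ∧ dw + (-w) dx ∧ dy ∧ dw + (-w + x - 3*y + 3*z) dy ∧ dz ∧ dw

For a 2-form omega = sum_{i<j} g_{ij} dx_i ∧ dx_j, the exterior derivative is
  d(omega) = sum_{i<j} d(g_{ij}) ∧ dx_i ∧ dx_j = sum_{i<j, k} (∂g_{ij}/∂x_k) dx_k ∧ dx_i ∧ dx_j.
Expand each term, using dx_k ∧ dx_i ∧ dx_j = sgn(permutation) dx_{(a)} ∧ dx_{(b)} ∧ dx_{(c)} with (a < b < c) sorted:
  d(y*z) includes (∂/∂z)(y*z) dz = (y) dz, which multiplied by dx ∧ dy gives (y) dx ∧ dy ∧ dz
  d(-2*w*y - x*z - 2*z^2) includes (∂/∂y)(-2*w*y - x*z - 2*z^2) dy = (-2*w) dy, which multiplied by dx ∧ dz gives (2*w) dx ∧ dy ∧ dz
  d(-2*w*y - x*z - 2*z^2) includes (∂/∂w)(-2*w*y - x*z - 2*z^2) dw = (-2*y) dw, which multiplied by dx ∧ dz gives (-2*y) dx ∧ dz ∧ dw
  d(w*y) includes (∂/∂y)(w*y) dy = (w) dy, which multiplied by dx ∧ dw gives (-w) dx ∧ dy ∧ dw
  d(z*(3*w - 2*z)) includes (∂/∂w)(z*(3*w - 2*z)) dw = (3*z) dw, which multiplied by dy ∧ dz gives (3*z) dy ∧ dz ∧ dw
  d(-3*w*y + w*z + 3*y*z) includes (∂/∂z)(-3*w*y + w*z + 3*y*z) dz = (w + 3*y) dz, which multiplied by dy ∧ dw gives (-w - 3*y) dy ∧ dz ∧ dw
  d(x*(w + y + z)) includes (∂/∂x)(x*(w + y + z)) dx = (w + y + z) dx, which multiplied by dz ∧ dw gives (w + y + z) dx ∧ dz ∧ dw
  d(x*(w + y + z)) includes (∂/∂y)(x*(w + y + z)) dy = (x) dy, which multiplied by dz ∧ dw gives (x) dy ∧ dz ∧ dw
Collecting like 3-forms: d(omega) = (2*w + y) dx ∧ dy ∧ dz + (w - y + z) dx ∧ dz ∧ dw + (-w) dx ∧ dy ∧ dw + (-w + x - 3*y + 3*z) dy ∧ dz ∧ dw.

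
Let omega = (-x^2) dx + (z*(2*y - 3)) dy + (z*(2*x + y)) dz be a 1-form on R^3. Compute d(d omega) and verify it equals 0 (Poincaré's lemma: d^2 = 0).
d(d omega) = 0

Step 1: d omega = sum_{i<j} (∂f_j/∂x_i - ∂f_i/∂x_j) dx_i ∧ dx_j:
  coeff of dx ∧ dy: 0
  coeff of dx ∧ dz: 2*z
  coeff of dy ∧ dz: -2*y + z + 3
Step 2: Apply d again to each 2-form coefficient. The only possible 3-form in R^3 is dx ∧ dy ∧ dz, with coefficient
  ∂(coeff of dy∧dz)/∂x - ∂(coeff of dx∧dz)/∂y + ∂(coeff of dx∧dy)/∂z
  = ∂/∂x (-2*y + z + 3) - ∂/∂y (2*z) + ∂/∂z (0).
Each of these terms simplifies to sums of mixed partials that cancel in pairs. The result is 0 (by equality of mixed partials for smooth functions — Schwarz / Clairaut).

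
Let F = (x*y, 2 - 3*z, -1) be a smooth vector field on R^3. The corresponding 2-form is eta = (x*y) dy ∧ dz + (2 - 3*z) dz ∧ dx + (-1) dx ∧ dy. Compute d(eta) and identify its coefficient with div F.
d(eta) = (y) dx ∧ dy ∧ dz; div F = y

For a 2-form in R^3 of the form above, applying d gives a 3-form with coefficient ∂P/∂x + ∂Q/∂y + ∂R/∂z:
  ∂P/∂x = y
  ∂Q/∂y = 0
  ∂R/∂z = 0
Sum = y, which is exactly div F.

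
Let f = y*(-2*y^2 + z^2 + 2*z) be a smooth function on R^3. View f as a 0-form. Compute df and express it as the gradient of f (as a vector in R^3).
df = (0) dx + (-6*y^2 + z^2 + 2*z) dy + (2*y*(z + 1)) dz; grad f = (0, -6*y^2 + z^2 + 2*z, 2*y*(z + 1))

For a 0-form f, d f = (∂f/∂x) dx + (∂f/∂y) dy + (∂f/∂z) dz. The components of the vector representation are exactly the entries of grad f in Cartesian coordinates:
  ∂f/∂x = 0
  ∂f/∂y = -6*y^2 + z^2 + 2*z
  ∂f/∂z = 2*y*(z + 1).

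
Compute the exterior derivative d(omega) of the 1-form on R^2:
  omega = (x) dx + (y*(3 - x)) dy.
d(omega) = (-y) dx ∧ dy

For a 1-form omega = sum_i f_i dx_i, the exterior derivative is
  d(omega) = sum_{i < j} (∂f_j/∂x_i - ∂f_i/∂x_j) dx_i ∧ dx_j.
  coefficient of dx ∧ dy: ∂f_2/∂x - ∂f_1/∂y = ∂(y*(3 - x))/∂x - ∂(x)/∂y = -y
Assembling: d(omega) = (-y) dx ∧ dy.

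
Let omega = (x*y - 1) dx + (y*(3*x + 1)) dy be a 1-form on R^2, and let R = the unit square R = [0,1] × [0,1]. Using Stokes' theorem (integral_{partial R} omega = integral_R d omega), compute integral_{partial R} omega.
integral_(partial R) omega = 1

Stokes: integral_partial_R omega = integral_R d omega with d omega = (∂Q/∂x - ∂P/∂y) dx ∧ dy.
  ∂Q/∂x = 3*y
  ∂P/∂y = x
  integrand = ∂Q/∂x - ∂P/∂y = -x + 3*y.
Integrating over R: integral_0^1 integral_0^1 (-x + 3*y) dx dy = 1.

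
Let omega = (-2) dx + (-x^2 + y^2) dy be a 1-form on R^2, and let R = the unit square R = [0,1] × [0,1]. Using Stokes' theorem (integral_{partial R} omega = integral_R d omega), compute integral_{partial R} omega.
integral_(partial R) omega = -1

Stokes: integral_partial_R omega = integral_R d omega with d omega = (∂Q/∂x - ∂P/∂y) dx ∧ dy.
  ∂Q/∂x = -2*x
  ∂P/∂y = 0
  integrand = ∂Q/∂x - ∂P/∂y = -2*x.
Integrating over R: integral_0^1 integral_0^1 (-2*x) dx dy = -1.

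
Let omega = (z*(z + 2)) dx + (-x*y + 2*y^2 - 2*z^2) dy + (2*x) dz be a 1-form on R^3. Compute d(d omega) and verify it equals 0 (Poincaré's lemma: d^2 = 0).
d(d omega) = 0

Step 1: d omega = sum_{i<j} (∂f_j/∂x_i - ∂f_i/∂x_j) dx_i ∧ dx_j:
  coeff of dx ∧ dy: -y
  coeff of dx ∧ dz: -2*z
  coeff of dy ∧ dz: 4*z
Step 2: Apply d again to each 2-form coefficient. The only possible 3-form in R^3 is dx ∧ dy ∧ dz, with coefficient
  ∂(coeff of dy∧dz)/∂x - ∂(coeff of dx∧dz)/∂y + ∂(coeff of dx∧dy)/∂z
  = ∂/∂x (4*z) - ∂/∂y (-2*z) + ∂/∂z (-y).
Each of these terms simplifies to sums of mixed partials that cancel in pairs. The result is 0 (by equality of mixed partials for smooth functions — Schwarz / Clairaut).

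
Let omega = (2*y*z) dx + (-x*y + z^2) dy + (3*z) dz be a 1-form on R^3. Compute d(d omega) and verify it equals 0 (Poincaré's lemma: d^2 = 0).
d(d omega) = 0

Step 1: d omega = sum_{i<j} (∂f_j/∂x_i - ∂f_i/∂x_j) dx_i ∧ dx_j:
  coeff of dx ∧ dy: -y - 2*z
  coeff of dx ∧ dz: -2*y
  coeff of dy ∧ dz: -2*z
Step 2: Apply d again to each 2-form coefficient. The only possible 3-form in R^3 is dx ∧ dy ∧ dz, with coefficient
  ∂(coeff of dy∧dz)/∂x - ∂(coeff of dx∧dz)/∂y + ∂(coeff of dx∧dy)/∂z
  = ∂/∂x (-2*z) - ∂/∂y (-2*y) + ∂/∂z (-y - 2*z).
Each of these terms simplifies to sums of mixed partials that cancel in pairs. The result is 0 (by equality of mixed partials for smooth functions — Schwarz / Clairaut).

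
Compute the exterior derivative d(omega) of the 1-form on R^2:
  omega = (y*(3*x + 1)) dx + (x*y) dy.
d(omega) = (-3*x + y - 1) dx ∧ dy

For a 1-form omega = sum_i f_i dx_i, the exterior derivative is
  d(omega) = sum_{i < j} (∂f_j/∂x_i - ∂f_i/∂x_j) dx_i ∧ dx_j.
  coefficient of dx ∧ dy: ∂f_2/∂x - ∂f_1/∂y = ∂(x*y)/∂x - ∂(y*(3*x + 1))/∂y = -3*x + y - 1
Assembling: d(omega) = (-3*x + y - 1) dx ∧ dy.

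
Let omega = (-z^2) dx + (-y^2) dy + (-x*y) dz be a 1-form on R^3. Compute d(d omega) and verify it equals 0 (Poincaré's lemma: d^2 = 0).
d(d omega) = 0

Step 1: d omega = sum_{i<j} (∂f_j/∂x_i - ∂f_i/∂x_j) dx_i ∧ dx_j:
  coeff of dx ∧ dy: 0
  coeff of dx ∧ dz: -y + 2*z
  coeff of dy ∧ dz: -x
Step 2: Apply d again to each 2-form coefficient. The only possible 3-form in R^3 is dx ∧ dy ∧ dz, with coefficient
  ∂(coeff of dy∧dz)/∂x - ∂(coeff of dx∧dz)/∂y + ∂(coeff of dx∧dy)/∂z
  = ∂/∂x (-x) - ∂/∂y (-y + 2*z) + ∂/∂z (0).
Each of these terms simplifies to sums of mixed partials that cancel in pairs. The result is 0 (by equality of mixed partials for smooth functions — Schwarz / Clairaut).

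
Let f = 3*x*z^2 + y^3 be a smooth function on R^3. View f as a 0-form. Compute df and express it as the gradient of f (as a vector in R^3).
df = (3*z^2) dx + (3*y^2) dy + (6*x*z) dz; grad f = (3*z^2, 3*y^2, 6*x*z)

For a 0-form f, d f = (∂f/∂x) dx + (∂f/∂y) dy + (∂f/∂z) dz. The components of the vector representation are exactly the entries of grad f in Cartesian coordinates:
  ∂f/∂x = 3*z^2
  ∂f/∂y = 3*y^2
  ∂f/∂z = 6*x*z.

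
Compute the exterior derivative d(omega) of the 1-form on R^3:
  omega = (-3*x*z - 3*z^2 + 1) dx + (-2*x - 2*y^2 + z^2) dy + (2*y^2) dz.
d(omega) = (-2) dx ∧ dy + (3*x + 6*z) dx ∧ dz + (4*y - 2*z) dy ∧ dz

For a 1-form omega = sum_i f_i dx_i, the exterior derivative is
  d(omega) = sum_{i < j} (∂f_j/∂x_i - ∂f_i/∂x_j) dx_i ∧ dx_j.
  coefficient of dx ∧ dy: ∂f_2/∂x - ∂f_1/∂y = ∂(-2*x - 2*y^2 + z^2)/∂x - ∂(-3*x*z - 3*z^2 + 1)/∂y = -2
  coefficient of dx ∧ dz: ∂f_3/∂x - ∂f_1/∂z = ∂(2*y^2)/∂x - ∂(-3*x*z - 3*z^2 + 1)/∂z = 3*x + 6*z
  coefficient of dy ∧ dz: ∂f_3/∂y - ∂f_2/∂z = ∂(2*y^2)/∂y - ∂(-2*x - 2*y^2 + z^2)/∂z = 4*y - 2*z
Assembling: d(omega) = (-2) dx ∧ dy + (3*x + 6*z) dx ∧ dz + (4*y - 2*z) dy ∧ dz.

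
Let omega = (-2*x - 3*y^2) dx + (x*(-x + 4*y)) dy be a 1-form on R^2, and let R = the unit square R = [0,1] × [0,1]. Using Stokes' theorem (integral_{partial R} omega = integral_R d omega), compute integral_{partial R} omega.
integral_(partial R) omega = 4

Stokes: integral_partial_R omega = integral_R d omega with d omega = (∂Q/∂x - ∂P/∂y) dx ∧ dy.
  ∂Q/∂x = -2*x + 4*y
  ∂P/∂y = -6*y
  integrand = ∂Q/∂x - ∂P/∂y = -2*x + 10*y.
Integrating over R: integral_0^1 integral_0^1 (-2*x + 10*y) dx dy = 4.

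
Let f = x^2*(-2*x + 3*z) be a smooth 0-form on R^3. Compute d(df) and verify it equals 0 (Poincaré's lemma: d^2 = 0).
d(df) = 0

Step 1: df = sum_i (∂f/∂x_i) dx_i = (6*x*(-x + z)) dx + (0) dy + (3*x^2) dz.
Step 2: Apply d again. Using the 1-form formula, the coefficient of dx ∧ dy in d(df) is ∂^2 f/∂x ∂y - ∂^2 f/∂y ∂x = (0) - (0) = 0 (equality of mixed partials for smooth f).
Similarly for dx ∧ dz and dy ∧ dz — all coefficients vanish. So d(df) = 0.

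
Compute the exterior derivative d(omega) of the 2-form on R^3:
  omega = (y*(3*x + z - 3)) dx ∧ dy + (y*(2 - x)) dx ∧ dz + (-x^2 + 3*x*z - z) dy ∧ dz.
d(omega) = (-x + y + 3*z - 2) dx ∧ dy ∧ dz

For a 2-form omega = sum_{i<j} g_{ij} dx_i ∧ dx_j, the exterior derivative is
  d(omega) = sum_{i<j} d(g_{ij}) ∧ dx_i ∧ dx_j = sum_{i<j, k} (∂g_{ij}/∂x_k) dx_k ∧ dx_i ∧ dx_j.
Expand each term, using dx_k ∧ dx_i ∧ dx_j = sgn(permutation) dx_{(a)} ∧ dx_{(b)} ∧ dx_{(c)} with (a < b < c) sorted:
  d(y*(3*x + z - 3)) includes (∂/∂z)(y*(3*x + z - 3)) dz = (y) dz, which multiplied by dx ∧ dy gives (y) dx ∧ dy ∧ dz
  d(y*(2 - x)) includes (∂/∂y)(y*(2 - x)) dy = (2 - x) dy, which multiplied by dx ∧ dz gives (x - 2) dx ∧ dy ∧ dz
  d(-x^2 + 3*x*z - z) includes (∂/∂x)(-x^2 + 3*x*z - z) dx = (-2*x + 3*z) dx, which multiplied by dy ∧ dz gives (-2*x + 3*z) dx ∧ dy ∧ dz
Collecting like 3-forms: d(omega) = (-x + y + 3*z - 2) dx ∧ dy ∧ dz.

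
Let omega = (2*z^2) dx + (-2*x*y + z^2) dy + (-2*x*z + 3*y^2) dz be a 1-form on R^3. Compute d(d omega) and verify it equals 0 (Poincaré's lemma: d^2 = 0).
d(d omega) = 0

Step 1: d omega = sum_{i<j} (∂f_j/∂x_i - ∂f_i/∂x_j) dx_i ∧ dx_j:
  coeff of dx ∧ dy: -2*y
  coeff of dx ∧ dz: -6*z
  coeff of dy ∧ dz: 6*y - 2*z
Step 2: Apply d again to each 2-form coefficient. The only possible 3-form in R^3 is dx ∧ dy ∧ dz, with coefficient
  ∂(coeff of dy∧dz)/∂x - ∂(coeff of dx∧dz)/∂y + ∂(coeff of dx∧dy)/∂z
  = ∂/∂x (6*y - 2*z) - ∂/∂y (-6*z) + ∂/∂z (-2*y).
Each of these terms simplifies to sums of mixed partials that cancel in pairs. The result is 0 (by equality of mixed partials for smooth functions — Schwarz / Clairaut).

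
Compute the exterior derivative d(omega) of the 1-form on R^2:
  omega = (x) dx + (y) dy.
d(omega) = 0

For a 1-form omega = sum_i f_i dx_i, the exterior derivative is
  d(omega) = sum_{i < j} (∂f_j/∂x_i - ∂f_i/∂x_j) dx_i ∧ dx_j.

Assembling: d(omega) = 0.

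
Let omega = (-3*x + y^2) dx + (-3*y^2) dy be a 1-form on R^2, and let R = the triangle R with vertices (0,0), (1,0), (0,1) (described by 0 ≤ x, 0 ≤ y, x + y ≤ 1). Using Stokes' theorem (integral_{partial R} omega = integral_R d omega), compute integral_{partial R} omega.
integral_(partial R) omega = -1/3

Stokes: integral_partial_R omega = integral_R d omega with d omega = (∂Q/∂x - ∂P/∂y) dx ∧ dy.
  ∂Q/∂x = 0
  ∂P/∂y = 2*y
  integrand = ∂Q/∂x - ∂P/∂y = -2*y.
Integrating over R: integral_0^1 integral_0^{1-x} (-2*y) dy dx = -1/3.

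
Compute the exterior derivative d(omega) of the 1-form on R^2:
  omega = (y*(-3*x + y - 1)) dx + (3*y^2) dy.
d(omega) = (3*x - 2*y + 1) dx ∧ dy

For a 1-form omega = sum_i f_i dx_i, the exterior derivative is
  d(omega) = sum_{i < j} (∂f_j/∂x_i - ∂f_i/∂x_j) dx_i ∧ dx_j.
  coefficient of dx ∧ dy: ∂f_2/∂x - ∂f_1/∂y = ∂(3*y^2)/∂x - ∂(y*(-3*x + y - 1))/∂y = 3*x - 2*y + 1
Assembling: d(omega) = (3*x - 2*y + 1) dx ∧ dy.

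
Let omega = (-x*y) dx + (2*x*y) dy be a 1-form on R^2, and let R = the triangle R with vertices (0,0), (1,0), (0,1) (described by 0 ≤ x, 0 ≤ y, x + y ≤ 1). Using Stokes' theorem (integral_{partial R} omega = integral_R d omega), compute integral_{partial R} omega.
integral_(partial R) omega = 1/2

Stokes: integral_partial_R omega = integral_R d omega with d omega = (∂Q/∂x - ∂P/∂y) dx ∧ dy.
  ∂Q/∂x = 2*y
  ∂P/∂y = -x
  integrand = ∂Q/∂x - ∂P/∂y = x + 2*y.
Integrating over R: integral_0^1 integral_0^{1-x} (x + 2*y) dy dx = 1/2.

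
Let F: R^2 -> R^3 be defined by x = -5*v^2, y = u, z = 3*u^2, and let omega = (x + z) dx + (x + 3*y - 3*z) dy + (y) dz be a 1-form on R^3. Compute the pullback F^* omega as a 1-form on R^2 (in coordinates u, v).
F^* omega = (-3*u^2 + 3*u - 5*v^2) du + (-30*u^2*v + 50*v^3) dv

Using F^*(f dg) = (f ∘ F) d(g ∘ F), substitute each coordinate x_i by F_i(u, v) in f_i, and replace dx_i by d F_i = (∂F_i/∂u) du + (∂F_i/∂v) dv.
  For the x component: f_1(F) = 3*u^2 - 5*v^2; d F_1 = (0) du + (-10*v) dv
  For the y component: f_2(F) = -9*u^2 + 3*u - 5*v^2; d F_2 = (1) du + (0) dv
  For the z component: f_3(F) = u; d F_3 = (6*u) du + (0) dv
Combining and collecting du, dv coefficients:
  coeff of du: -3*u^2 + 3*u - 5*v^2
  coeff of dv: -30*u^2*v + 50*v^3
F^* omega = (-3*u^2 + 3*u - 5*v^2) du + (-30*u^2*v + 50*v^3) dv.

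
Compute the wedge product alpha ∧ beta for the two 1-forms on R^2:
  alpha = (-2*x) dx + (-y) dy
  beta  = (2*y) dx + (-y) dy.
alpha ∧ beta = (2*y*(x + y)) dx ∧ dy

Distribute the wedge, using dx_i ∧ dx_j = -dx_j ∧ dx_i and dx_i ∧ dx_i = 0. For each pair (i, j) with i < j, the coefficient of dx_i ∧ dx_j in alpha ∧ beta is (alpha_i * beta_j - alpha_j * beta_i). Collecting: alpha ∧ beta = (2*y*(x + y)) dx ∧ dy.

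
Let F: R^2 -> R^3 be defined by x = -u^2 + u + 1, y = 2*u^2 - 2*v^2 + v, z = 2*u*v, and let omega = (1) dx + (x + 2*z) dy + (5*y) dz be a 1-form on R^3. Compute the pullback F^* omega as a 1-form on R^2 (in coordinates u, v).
F^* omega = (-4*u^3 + 36*u^2*v + 4*u^2 + 2*u - 20*v^3 + 10*v^2 + 1) du + (20*u^3 + 4*u^2*v - u^2 - 36*u*v^2 + 10*u*v + u - 4*v + 1) dv

Using F^*(f dg) = (f ∘ F) d(g ∘ F), substitute each coordinate x_i by F_i(u, v) in f_i, and replace dx_i by d F_i = (∂F_i/∂u) du + (∂F_i/∂v) dv.
  For the x component: f_1(F) = 1; d F_1 = (1 - 2*u) du + (0) dv
  For the y component: f_2(F) = -u^2 + 4*u*v + u + 1; d F_2 = (4*u) du + (1 - 4*v) dv
  For the z component: f_3(F) = 10*u^2 - 10*v^2 + 5*v; d F_3 = (2*v) du + (2*u) dv
Combining and collecting du, dv coefficients:
  coeff of du: -4*u^3 + 36*u^2*v + 4*u^2 + 2*u - 20*v^3 + 10*v^2 + 1
  coeff of dv: 20*u^3 + 4*u^2*v - u^2 - 36*u*v^2 + 10*u*v + u - 4*v + 1
F^* omega = (-4*u^3 + 36*u^2*v + 4*u^2 + 2*u - 20*v^3 + 10*v^2 + 1) du + (20*u^3 + 4*u^2*v - u^2 - 36*u*v^2 + 10*u*v + u - 4*v + 1) dv.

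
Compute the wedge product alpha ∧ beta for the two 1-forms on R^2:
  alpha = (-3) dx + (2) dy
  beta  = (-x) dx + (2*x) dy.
alpha ∧ beta = (-4*x) dx ∧ dy

Distribute the wedge, using dx_i ∧ dx_j = -dx_j ∧ dx_i and dx_i ∧ dx_i = 0. For each pair (i, j) with i < j, the coefficient of dx_i ∧ dx_j in alpha ∧ beta is (alpha_i * beta_j - alpha_j * beta_i). Collecting: alpha ∧ beta = (-4*x) dx ∧ dy.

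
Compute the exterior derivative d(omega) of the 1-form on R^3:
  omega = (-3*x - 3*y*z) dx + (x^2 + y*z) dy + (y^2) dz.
d(omega) = (2*x + 3*z) dx ∧ dy + (3*y) dx ∧ dz + (y) dy ∧ dz

For a 1-form omega = sum_i f_i dx_i, the exterior derivative is
  d(omega) = sum_{i < j} (∂f_j/∂x_i - ∂f_i/∂x_j) dx_i ∧ dx_j.
  coefficient of dx ∧ dy: ∂f_2/∂x - ∂f_1/∂y = ∂(x^2 + y*z)/∂x - ∂(-3*x - 3*y*z)/∂y = 2*x + 3*z
  coefficient of dx ∧ dz: ∂f_3/∂x - ∂f_1/∂z = ∂(y^2)/∂x - ∂(-3*x - 3*y*z)/∂z = 3*y
  coefficient of dy ∧ dz: ∂f_3/∂y - ∂f_2/∂z = ∂(y^2)/∂y - ∂(x^2 + y*z)/∂z = y
Assembling: d(omega) = (2*x + 3*z) dx ∧ dy + (3*y) dx ∧ dz + (y) dy ∧ dz.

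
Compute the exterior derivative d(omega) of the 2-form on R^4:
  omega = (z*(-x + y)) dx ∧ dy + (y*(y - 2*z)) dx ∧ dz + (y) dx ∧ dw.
d(omega) = (-x - y + 2*z) dx ∧ dy ∧ dz + (-1) dx ∧ dy ∧ dw

For a 2-form omega = sum_{i<j} g_{ij} dx_i ∧ dx_j, the exterior derivative is
  d(omega) = sum_{i<j} d(g_{ij}) ∧ dx_i ∧ dx_j = sum_{i<j, k} (∂g_{ij}/∂x_k) dx_k ∧ dx_i ∧ dx_j.
Expand each term, using dx_k ∧ dx_i ∧ dx_j = sgn(permutation) dx_{(a)} ∧ dx_{(b)} ∧ dx_{(c)} with (a < b < c) sorted:
  d(z*(-x + y)) includes (∂/∂z)(z*(-x + y)) dz = (-x + y) dz, which multiplied by dx ∧ dy gives (-x + y) dx ∧ dy ∧ dz
  d(y*(y - 2*z)) includes (∂/∂y)(y*(y - 2*z)) dy = (2*y - 2*z) dy, which multiplied by dx ∧ dz gives (-2*y + 2*z) dx ∧ dy ∧ dz
  d(y) includes (∂/∂y)(y) dy = (1) dy, which multiplied by dx ∧ dw gives (-1) dx ∧ dy ∧ dw
Collecting like 3-forms: d(omega) = (-x - y + 2*z) dx ∧ dy ∧ dz + (-1) dx ∧ dy ∧ dw.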